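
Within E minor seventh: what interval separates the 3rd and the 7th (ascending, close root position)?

Spelling the chord: E G B D.
The 3rd is G and the 7th is D.
G up to D spans 5 letter names and 7 semitones — a perfect fifth.

perfect 5th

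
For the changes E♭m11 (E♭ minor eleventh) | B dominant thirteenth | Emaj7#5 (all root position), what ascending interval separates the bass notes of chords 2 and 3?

The roots are B and E.
From B to E is 5 semitones, exactly the perfect fourth.

perfect fourth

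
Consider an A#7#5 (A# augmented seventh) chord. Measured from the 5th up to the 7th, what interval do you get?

diminished third

Spelling the chord: A#–C##–E##–G#.
So we need the interval from E## up to G#.
From E## to G#: 2 semitones over a third = diminished.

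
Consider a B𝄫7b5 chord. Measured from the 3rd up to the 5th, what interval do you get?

diminished third

Spelling the chord: B𝄫–D♭–F𝄫–A𝄫.
So we need the interval from D♭ up to F𝄫.
D♭ up to F𝄫 is 2 semitones, a whole step narrower than a major third, so the interval is diminished.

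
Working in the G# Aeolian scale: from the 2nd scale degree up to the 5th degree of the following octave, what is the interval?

perfect 11th

The scale runs G# A# B C# D# E F#.
That puts A# below D#.
From A# to D# is 17 semitones, exactly the perfect eleventh.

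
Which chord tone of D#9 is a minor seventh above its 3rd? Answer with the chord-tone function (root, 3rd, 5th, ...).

The chord tones of D# dominant ninth are D#-F##-A#-C#-E#.
The 3rd is F##. A minor seventh above F## is E#.
E# is the chord's 9th.

9th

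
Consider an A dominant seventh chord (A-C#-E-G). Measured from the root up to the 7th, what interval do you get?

Root = A; 7th = G.
7 letter names make it a seventh; at 10 semitones (a half step narrower than major) the quality is minor.

minor seventh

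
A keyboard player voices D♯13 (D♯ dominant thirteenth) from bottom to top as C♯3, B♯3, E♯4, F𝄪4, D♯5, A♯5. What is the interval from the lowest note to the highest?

major 20th

The outer voices are C♯3 and A♯5.
Counting 20 letters and 33 half steps from C♯ gives a major 20th.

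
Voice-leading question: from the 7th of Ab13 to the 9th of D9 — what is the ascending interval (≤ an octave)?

augmented sixth

The 7th of Ab13 is Gb; the 9th of D9 is E.
6 letter names make it a sixth; at 10 semitones (a half step wider than major) the quality is augmented.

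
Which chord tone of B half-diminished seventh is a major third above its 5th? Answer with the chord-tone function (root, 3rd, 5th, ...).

Bø (B half-diminished seventh): B D F A.
The 5th is F. A major third above F is A.
A is the chord's 7th.

7th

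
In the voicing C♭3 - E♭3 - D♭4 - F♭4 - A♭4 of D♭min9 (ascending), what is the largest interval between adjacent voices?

Adjacent intervals: C♭3→E♭3 = major third; E♭3→D♭4 = minor seventh; D♭4→F♭4 = minor third; F♭4→A♭4 = major third.
The largest is E♭3 to D♭4, a minor seventh (10 semitones).

minor 7th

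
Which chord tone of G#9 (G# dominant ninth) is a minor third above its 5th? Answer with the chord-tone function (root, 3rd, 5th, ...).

7th

The chord tones of G#9 are G#, B#, D#, F#, A#.
The 5th is D#. A minor third above D# is F#.
F# is the chord's 7th.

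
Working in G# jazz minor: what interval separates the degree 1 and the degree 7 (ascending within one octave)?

The scale runs G# A# B C# D# E# F##.
That puts G# below F##.
Counting 7 letters and 11 half steps from G# gives a major seventh.

major seventh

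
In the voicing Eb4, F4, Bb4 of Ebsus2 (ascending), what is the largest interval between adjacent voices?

Adjacent intervals: Eb4→F4 = major second; F4→Bb4 = perfect fourth.
The largest is F4 to Bb4, a perfect fourth (5 semitones).

perfect fourth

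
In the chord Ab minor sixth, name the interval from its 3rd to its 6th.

Abm6: Ab–Cb–Eb–F.
The 3rd is Cb and the 6th is F.
Cb up to F is 6 semitones, a half step wider than a perfect fourth, so the interval is augmented.

augmented fourth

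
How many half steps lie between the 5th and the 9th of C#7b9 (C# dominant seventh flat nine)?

6

Spelling the chord: C#, E#, G#, B, D.
G# to D is a diminished fifth: 6 semitones.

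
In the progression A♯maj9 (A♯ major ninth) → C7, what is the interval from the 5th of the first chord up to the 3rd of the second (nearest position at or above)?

d8

The 5th of A♯maj9 (A♯ major ninth) is E♯; the 3rd of C7 is E.
E♯ up to E is 11 semitones, a half step narrower than a perfect octave, so the interval is diminished.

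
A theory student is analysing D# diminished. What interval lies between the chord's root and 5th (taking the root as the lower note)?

diminished 5th

The chord tones of D#dim (D# diminished) are D#, F#, A.
The root is D# and the 5th is A.
From D# to A: 6 semitones over a fifth = diminished.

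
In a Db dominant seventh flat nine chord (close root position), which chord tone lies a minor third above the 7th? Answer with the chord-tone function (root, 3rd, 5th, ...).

9th

Db7b9 is spelled Db, F, Ab, Cb, Ebb.
The 7th is Cb. A minor third above Cb is Ebb.
Ebb is the chord's 9th.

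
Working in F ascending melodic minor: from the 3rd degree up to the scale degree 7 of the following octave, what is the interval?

augmented twelfth

Spelling F ascending melodic minor: F G Ab Bb C D E.
The 3rd degree is Ab and the degree 7 (up an octave) is E.
Ab up to E is 20 semitones, a half step wider than a perfect twelfth, so the interval is augmented.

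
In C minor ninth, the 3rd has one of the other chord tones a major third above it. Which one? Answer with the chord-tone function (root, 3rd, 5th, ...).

C minor ninth is spelled C-E♭-G-B♭-D.
The 3rd is E♭. A major third above E♭ is G.
G is the chord's 5th.

5th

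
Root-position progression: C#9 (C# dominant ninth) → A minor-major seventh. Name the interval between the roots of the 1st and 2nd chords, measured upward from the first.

m6

The roots are C# and A.
From C# to A: 8 semitones over a sixth = minor.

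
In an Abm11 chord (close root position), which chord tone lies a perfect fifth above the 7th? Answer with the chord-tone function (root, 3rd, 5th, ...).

11th

Spelling the chord: Ab, Cb, Eb, Gb, Bb, Db.
The 7th is Gb. A perfect fifth above Gb is Db.
Db is the chord's 11th.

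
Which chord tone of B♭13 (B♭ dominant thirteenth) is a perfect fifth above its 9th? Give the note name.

Spelling the chord: B♭–D–F–A♭–C–G.
The 9th is C. A perfect fifth above C is G.
G is the chord's 13th.

G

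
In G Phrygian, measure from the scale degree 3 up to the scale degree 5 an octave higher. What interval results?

M10

Spelling G Phrygian: G Ab Bb C D Eb F.
That puts Bb below D.
Bb up to D spans 10 letter names and 16 semitones — a major tenth.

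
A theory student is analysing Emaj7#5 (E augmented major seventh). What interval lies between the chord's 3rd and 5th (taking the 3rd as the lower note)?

The chord tones of E+maj7 are E-G♯-B♯-D♯.
3rd = G♯; 5th = B♯.
G♯ up to B♯ spans 3 letter names and 4 semitones — a major third.

M3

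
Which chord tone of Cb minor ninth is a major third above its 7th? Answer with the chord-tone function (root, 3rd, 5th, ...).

Cbmin9 is spelled Cb Ebb Gb Bbb Db.
The 7th is Bbb. A major third above Bbb is Db.
Db is the chord's 9th.

9th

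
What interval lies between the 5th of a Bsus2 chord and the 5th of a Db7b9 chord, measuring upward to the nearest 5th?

Bsus2 has F# as its 5th, and Db7b9 has Ab as its 5th.
3 letter names make it a third; at 2 semitones (a whole step narrower than major) the quality is diminished.

d3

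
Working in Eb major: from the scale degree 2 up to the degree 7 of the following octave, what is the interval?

Eb major: Eb F G Ab Bb C D.
The scale degree 2 is F and the 7th degree (up an octave) is D.
Counting 13 letters and 21 half steps from F gives a major thirteenth.

major thirteenth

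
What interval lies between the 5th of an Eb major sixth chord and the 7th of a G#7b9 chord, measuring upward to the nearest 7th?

augmented fifth

The 5th of Eb major sixth is Bb; the 7th of G#7b9 is F#.
From Bb to F#: 8 semitones over a fifth = augmented.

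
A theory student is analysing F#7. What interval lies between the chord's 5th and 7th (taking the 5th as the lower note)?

F#7: F# A# C# E.
So we need the interval from C# up to E.
From C# to E: 3 semitones over a third = minor.

minor third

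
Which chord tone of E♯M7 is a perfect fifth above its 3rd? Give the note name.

E♯ major seventh: E♯, G𝄪, B♯, D𝄪.
The 3rd is G𝄪. A perfect fifth above G𝄪 is D𝄪.
D𝄪 is the chord's 7th.

D##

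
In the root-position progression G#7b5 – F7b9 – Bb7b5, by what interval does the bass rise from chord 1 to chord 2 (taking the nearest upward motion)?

The roots are G# and F.
From G# to F: 9 semitones over a seventh = diminished.

diminished seventh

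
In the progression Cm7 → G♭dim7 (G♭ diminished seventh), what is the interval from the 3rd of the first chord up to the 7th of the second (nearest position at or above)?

diminished 2nd

The 3rd of Cm7 is E♭; the 7th of G♭dim7 (G♭ diminished seventh) is F𝄫.
From E♭ to F𝄫: 0 semitones over a second = diminished.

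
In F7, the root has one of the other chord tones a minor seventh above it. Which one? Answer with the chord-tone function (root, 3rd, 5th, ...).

7th

Spelling the chord: F-A-C-E♭.
The root is F. A minor seventh above F is E♭.
E♭ is the chord's 7th.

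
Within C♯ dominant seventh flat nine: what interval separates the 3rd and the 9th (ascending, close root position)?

diminished 7th

The chord tones of C♯7b9 are C♯ E♯ G♯ B D.
That puts E♯ below D.
From E♯ to D: 9 semitones over a seventh = diminished.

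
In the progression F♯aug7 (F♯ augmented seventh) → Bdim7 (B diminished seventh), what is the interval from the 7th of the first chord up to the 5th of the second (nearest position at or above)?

minor second

F♯aug7 (F♯ augmented seventh) has E as its 7th, and Bdim7 (B diminished seventh) has F as its 5th.
From E to F: 1 semitone over a second = minor.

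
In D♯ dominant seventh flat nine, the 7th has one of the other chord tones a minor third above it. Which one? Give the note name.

D♯7b9: D♯-F𝄪-A♯-C♯-E.
The 7th is C♯. A minor third above C♯ is E.
E is the chord's 9th.

E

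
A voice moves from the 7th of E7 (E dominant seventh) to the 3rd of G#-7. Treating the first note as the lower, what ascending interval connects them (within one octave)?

E7 (E dominant seventh) has D as its 7th, and G#-7 has B as its 3rd.
D up to B spans 6 letter names and 9 semitones — a major sixth.

M6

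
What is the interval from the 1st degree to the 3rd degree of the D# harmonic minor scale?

minor third

Spelling the D# harmonic minor scale: D# E# F# G# A# B C##.
The 1st degree is D# and the degree 3 is F#.
D# up to F# is 3 semitones, a half step narrower than a major third, so the interval is minor.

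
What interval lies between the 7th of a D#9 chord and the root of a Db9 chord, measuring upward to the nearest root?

diminished second

D#9 has C# as its 7th, and Db9 has Db as its root.
From C# to Db: 0 semitones over a second = diminished.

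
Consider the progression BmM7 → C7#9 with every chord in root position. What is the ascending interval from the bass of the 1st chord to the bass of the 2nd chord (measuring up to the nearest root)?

minor 2nd

The roots are B and C.
From B to C: 1 semitone over a second = minor.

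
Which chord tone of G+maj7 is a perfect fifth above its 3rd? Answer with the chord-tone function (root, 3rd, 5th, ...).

7th

G+maj7 (G augmented major seventh) is spelled G, B, D#, F#.
The 3rd is B. A perfect fifth above B is F#.
F# is the chord's 7th.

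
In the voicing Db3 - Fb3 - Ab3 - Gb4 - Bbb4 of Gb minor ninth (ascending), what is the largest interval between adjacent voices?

m7

Adjacent intervals: Db3→Fb3 = minor third; Fb3→Ab3 = major third; Ab3→Gb4 = minor seventh; Gb4→Bbb4 = minor third.
The largest is Ab3 to Gb4, a minor seventh (10 semitones).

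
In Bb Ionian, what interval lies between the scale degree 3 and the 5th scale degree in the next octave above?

Bb major: Bb C D Eb F G A.
Scale degree 3 = D; 5th degree (up an octave) = F.
D up to F is 15 semitones, a half step narrower than a major tenth, so the interval is minor.

minor tenth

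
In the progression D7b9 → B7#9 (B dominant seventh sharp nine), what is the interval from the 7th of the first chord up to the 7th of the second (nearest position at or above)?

major sixth

The 7th of D7b9 is C; the 7th of B7#9 (B dominant seventh sharp nine) is A.
From C to A is 9 semitones, exactly the major sixth.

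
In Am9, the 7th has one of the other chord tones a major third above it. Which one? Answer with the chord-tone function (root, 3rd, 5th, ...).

Am9: A–C–E–G–B.
The 7th is G. A major third above G is B.
B is the chord's 9th.

9th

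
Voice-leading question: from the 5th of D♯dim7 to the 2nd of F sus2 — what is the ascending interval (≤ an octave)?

D♯dim7 has A as its 5th, and F sus2 has G as its 2nd.
From A to G: 10 semitones over a seventh = minor.

minor seventh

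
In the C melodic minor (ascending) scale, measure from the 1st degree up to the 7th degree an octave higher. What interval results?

C melodic minor: C D Eb F G A B.
That puts C below B.
Counting 14 letters and 23 half steps from C gives a major fourteenth.

M14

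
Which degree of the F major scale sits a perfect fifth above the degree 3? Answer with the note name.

The scale is F G A Bb C D E.
The degree 3 is A; a perfect fifth above that is E — scale degree 7.

E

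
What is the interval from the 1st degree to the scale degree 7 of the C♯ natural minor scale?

The scale runs C♯ D♯ E F♯ G♯ A B.
The 1st degree is C♯ and the scale degree 7 is B.
7 letter names make it a seventh; at 10 semitones (a half step narrower than major) the quality is minor.

minor seventh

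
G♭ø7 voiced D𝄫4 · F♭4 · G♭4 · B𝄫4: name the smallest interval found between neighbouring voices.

major second

Adjacent intervals: D𝄫4→F♭4 = major third; F♭4→G♭4 = major second; G♭4→B𝄫4 = minor third.
The smallest is F♭4 to G♭4, a major second (2 semitones).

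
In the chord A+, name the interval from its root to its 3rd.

major 3rd

The chord tones of A augmented are A–C♯–E♯.
The root is A and the 3rd is C♯.
From A to C♯ is 4 semitones, exactly the major third.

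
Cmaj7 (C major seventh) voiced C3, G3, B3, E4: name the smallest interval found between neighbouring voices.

major 3rd

Adjacent intervals: C3→G3 = perfect fifth; G3→B3 = major third; B3→E4 = perfect fourth.
The smallest is G3 to B3, a major third (4 semitones).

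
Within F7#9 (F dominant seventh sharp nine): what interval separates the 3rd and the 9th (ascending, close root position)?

Spelling the chord: F-A-C-E♭-G♯.
3rd = A; 9th = G♯.
Counting 7 letters and 11 half steps from A gives a major seventh.

major 7th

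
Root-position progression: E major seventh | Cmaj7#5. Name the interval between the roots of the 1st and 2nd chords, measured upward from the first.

The roots are E and C.
From E to C: 8 semitones over a sixth = minor.

minor 6th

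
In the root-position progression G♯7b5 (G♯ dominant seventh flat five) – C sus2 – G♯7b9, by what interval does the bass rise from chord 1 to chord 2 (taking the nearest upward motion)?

The roots are G♯ and C.
From G♯ to C: 4 semitones over a fourth = diminished.

diminished fourth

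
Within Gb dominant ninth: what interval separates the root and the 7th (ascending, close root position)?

Spelling the chord: Gb–Bb–Db–Fb–Ab.
Root = Gb; 7th = Fb.
7 letter names make it a seventh; at 10 semitones (a half step narrower than major) the quality is minor.

minor seventh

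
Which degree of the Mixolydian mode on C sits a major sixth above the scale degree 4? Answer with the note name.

The scale is C D E F G A B♭.
The scale degree 4 is F; a major sixth above that is D — scale degree 2.

D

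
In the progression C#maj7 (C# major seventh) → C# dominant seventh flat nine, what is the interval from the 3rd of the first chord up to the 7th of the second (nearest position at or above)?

diminished fifth

C#maj7 (C# major seventh) has E# as its 3rd, and C# dominant seventh flat nine has B as its 7th.
From E# to B: 6 semitones over a fifth = diminished.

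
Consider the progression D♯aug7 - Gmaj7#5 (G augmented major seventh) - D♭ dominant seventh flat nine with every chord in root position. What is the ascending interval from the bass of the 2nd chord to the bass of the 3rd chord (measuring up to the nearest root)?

diminished fifth

The roots are G and D♭.
G up to D♭ is 6 semitones, a half step narrower than a perfect fifth, so the interval is diminished.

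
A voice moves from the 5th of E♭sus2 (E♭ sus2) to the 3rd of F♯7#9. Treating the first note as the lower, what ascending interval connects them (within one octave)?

augmented 7th

E♭sus2 (E♭ sus2) has B♭ as its 5th, and F♯7#9 has A♯ as its 3rd.
From B♭ to A♯: 12 semitones over a seventh = augmented.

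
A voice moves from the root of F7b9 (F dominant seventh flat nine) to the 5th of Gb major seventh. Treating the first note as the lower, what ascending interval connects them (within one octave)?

F7b9 (F dominant seventh flat nine) has F as its root, and Gb major seventh has Db as its 5th.
F up to Db is 8 semitones, a half step narrower than a major sixth, so the interval is minor.

minor sixth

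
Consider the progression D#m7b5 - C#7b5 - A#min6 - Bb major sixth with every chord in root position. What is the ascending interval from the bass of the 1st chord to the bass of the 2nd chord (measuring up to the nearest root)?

minor seventh

The roots are D# and C#.
D# up to C# is 10 semitones, a half step narrower than a major seventh, so the interval is minor.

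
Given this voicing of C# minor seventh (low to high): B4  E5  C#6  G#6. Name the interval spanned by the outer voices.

The outer voices are B4 and G#6.
Counting 13 letters and 21 half steps from B gives a major thirteenth.

major thirteenth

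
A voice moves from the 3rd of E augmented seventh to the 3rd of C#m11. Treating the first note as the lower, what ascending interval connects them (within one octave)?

The 3rd of E augmented seventh is G#; the 3rd of C#m11 is E.
From G# to E: 8 semitones over a sixth = minor.

m6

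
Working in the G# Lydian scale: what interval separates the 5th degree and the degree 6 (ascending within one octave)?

G# lydian: G# A# B# C## D# E# F##.
5th degree = D#; 6th degree = E#.
From D# to E# is 2 semitones, exactly the major second.

major 2nd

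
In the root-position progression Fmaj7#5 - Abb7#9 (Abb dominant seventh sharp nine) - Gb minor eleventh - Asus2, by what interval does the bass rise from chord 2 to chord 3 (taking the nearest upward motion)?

The roots are Abb and Gb.
From Abb to Gb is 11 semitones, exactly the major seventh.

major seventh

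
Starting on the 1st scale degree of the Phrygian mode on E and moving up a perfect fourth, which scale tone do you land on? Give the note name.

A

The scale is E F G A B C D.
The 1st scale degree is E; a perfect fourth above that is A — scale degree 4.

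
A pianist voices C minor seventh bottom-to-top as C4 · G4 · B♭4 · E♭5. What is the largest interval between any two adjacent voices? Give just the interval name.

Adjacent intervals: C4→G4 = perfect fifth; G4→B♭4 = minor third; B♭4→E♭5 = perfect fourth.
The largest is C4 to G4, a perfect fifth (7 semitones).

perfect 5th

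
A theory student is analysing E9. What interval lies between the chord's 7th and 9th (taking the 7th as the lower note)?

The chord tones of E9 are E-G#-B-D-F#.
The 7th is D and the 9th is F#.
From D to F# is 4 semitones, exactly the major third.

major 3rd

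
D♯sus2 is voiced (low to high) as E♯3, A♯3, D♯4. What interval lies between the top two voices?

Those voices are A♯3 and D♯4.
A♯ up to D♯ spans 4 letter names and 5 semitones — a perfect fourth.

perfect fourth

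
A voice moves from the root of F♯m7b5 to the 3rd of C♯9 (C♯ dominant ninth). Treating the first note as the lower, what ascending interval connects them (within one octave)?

The root of F♯m7b5 is F♯; the 3rd of C♯9 (C♯ dominant ninth) is E♯.
From F♯ to E♯ is 11 semitones, exactly the major seventh.

M7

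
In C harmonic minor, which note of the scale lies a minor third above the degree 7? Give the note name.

D

The scale is C D Eb F G Ab B.
The degree 7 is B; a minor third above that is D — scale degree 2.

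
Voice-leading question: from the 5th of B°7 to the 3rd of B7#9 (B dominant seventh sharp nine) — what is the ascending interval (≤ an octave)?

augmented sixth

The 5th of B°7 is F; the 3rd of B7#9 (B dominant seventh sharp nine) is D♯.
From F to D♯: 10 semitones over a sixth = augmented.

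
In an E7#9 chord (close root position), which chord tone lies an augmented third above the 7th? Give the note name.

F##

E7#9 is spelled E–G#–B–D–F##.
The 7th is D. An augmented third above D is F##.
F## is the chord's 9th.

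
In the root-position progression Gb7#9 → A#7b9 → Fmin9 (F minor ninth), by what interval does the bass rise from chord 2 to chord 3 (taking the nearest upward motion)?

The roots are A# and F.
A# up to F is 7 semitones, a whole step narrower than a major sixth, so the interval is diminished.

diminished sixth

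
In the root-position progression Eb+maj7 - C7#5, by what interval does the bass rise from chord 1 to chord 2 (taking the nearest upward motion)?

major sixth

The roots are Eb and C.
From Eb to C is 9 semitones, exactly the major sixth.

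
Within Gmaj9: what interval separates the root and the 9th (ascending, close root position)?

major ninth

Spelling the chord: G B D F# A.
Root = G; 9th = A.
Counting 9 letters and 14 half steps from G gives a major ninth.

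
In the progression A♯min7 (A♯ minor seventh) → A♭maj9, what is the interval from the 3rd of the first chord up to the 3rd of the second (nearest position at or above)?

A♯min7 (A♯ minor seventh) has C♯ as its 3rd, and A♭maj9 has C as its 3rd.
8 letter names make it an octave; at 11 semitones (a half step narrower than perfect) the quality is diminished.

diminished 8th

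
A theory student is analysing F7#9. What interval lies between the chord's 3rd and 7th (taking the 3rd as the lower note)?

F7#9: F-A-C-Eb-G#.
So we need the interval from A up to Eb.
A up to Eb is 6 semitones, a half step narrower than a perfect fifth, so the interval is diminished.
That tritone between 3rd and 7th is what gives the dominant seventh its pull toward resolution.

diminished fifth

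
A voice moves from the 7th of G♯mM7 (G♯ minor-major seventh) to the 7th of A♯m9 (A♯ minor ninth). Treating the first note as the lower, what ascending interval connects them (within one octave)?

G♯mM7 (G♯ minor-major seventh) has F𝄪 as its 7th, and A♯m9 (A♯ minor ninth) has G♯ as its 7th.
From F𝄪 to G♯: 1 semitone over a second = minor.

minor second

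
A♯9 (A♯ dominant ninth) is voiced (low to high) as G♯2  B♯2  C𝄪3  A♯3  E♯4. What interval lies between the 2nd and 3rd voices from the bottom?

Those voices are B♯2 and C𝄪3.
From B♯ to C𝄪 is 2 semitones, exactly the major second.

major 2nd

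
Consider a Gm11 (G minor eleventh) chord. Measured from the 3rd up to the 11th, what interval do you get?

Gm11: G B♭ D F A C.
That puts B♭ below C.
Counting 9 letters and 14 half steps from B♭ gives a major ninth.

major ninth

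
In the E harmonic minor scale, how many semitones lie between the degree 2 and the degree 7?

9

The scale is E F# G A B C D#.
F# up to D# is a major sixth — 9 semitones.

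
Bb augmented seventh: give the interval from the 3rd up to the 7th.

diminished fifth

The chord tones of Bb+7 are Bb-D-F#-Ab.
The 3rd is D and the 7th is Ab.
5 letter names make it a fifth; at 6 semitones (a half step narrower than perfect) the quality is diminished.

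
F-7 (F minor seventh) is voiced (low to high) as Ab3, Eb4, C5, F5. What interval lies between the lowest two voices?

perfect 5th

Those voices are Ab3 and Eb4.
Ab up to Eb spans 5 letter names and 7 semitones — a perfect fifth.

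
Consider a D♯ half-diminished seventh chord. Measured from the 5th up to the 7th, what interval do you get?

Spelling the chord: D♯, F♯, A, C♯.
5th = A; 7th = C♯.
A up to C♯ spans 3 letter names and 4 semitones — a major third.

M3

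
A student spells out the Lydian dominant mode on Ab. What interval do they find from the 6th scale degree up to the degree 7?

minor second

Spelling the Lydian dominant mode on Ab: Ab Bb C D Eb F Gb.
The 6th scale degree is F and the degree 7 is Gb.
F up to Gb is 1 semitone, a half step narrower than a major second, so the interval is minor.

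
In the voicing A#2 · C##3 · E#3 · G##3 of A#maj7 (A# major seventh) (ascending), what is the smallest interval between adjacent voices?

Adjacent intervals: A#2→C##3 = major third; C##3→E#3 = minor third; E#3→G##3 = major third.
The smallest is C##3 to E#3, a minor third (3 semitones).

minor 3rd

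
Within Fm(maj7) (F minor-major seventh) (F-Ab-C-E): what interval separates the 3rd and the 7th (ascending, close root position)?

A5

3rd = Ab; 7th = E.
Ab up to E is 8 semitones, a half step wider than a perfect fifth, so the interval is augmented.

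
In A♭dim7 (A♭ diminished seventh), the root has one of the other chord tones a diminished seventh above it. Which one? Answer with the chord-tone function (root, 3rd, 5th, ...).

Spelling the chord: A♭–C♭–E𝄫–G𝄫.
The root is A♭. A diminished seventh above A♭ is G𝄫.
G𝄫 is the chord's 7th.

7th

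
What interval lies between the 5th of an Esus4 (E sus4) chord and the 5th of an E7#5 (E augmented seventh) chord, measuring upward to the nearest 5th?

Esus4 (E sus4) has B as its 5th, and E7#5 (E augmented seventh) has B♯ as its 5th.
From B to B♯: 1 semitone over a unison = augmented.

augmented unison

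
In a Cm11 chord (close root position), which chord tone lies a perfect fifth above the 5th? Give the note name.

Cm11 is spelled C-Eb-G-Bb-D-F.
The 5th is G. A perfect fifth above G is D.
D is the chord's 9th.

D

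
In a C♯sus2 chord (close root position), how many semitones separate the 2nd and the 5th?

5

Spelling the chord: C♯, D♯, G♯.
D♯ to G♯ is a perfect fourth: 5 semitones.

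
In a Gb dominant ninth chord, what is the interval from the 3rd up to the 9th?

Spelling the chord: Gb-Bb-Db-Fb-Ab.
3rd = Bb; 9th = Ab.
Bb up to Ab is 10 semitones, a half step narrower than a major seventh, so the interval is minor.

minor 7th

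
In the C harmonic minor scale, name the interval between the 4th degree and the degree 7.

C harmonic minor: C D Eb F G Ab B.
The 4th degree is F and the 7th scale degree is B.
4 letter names make it a fourth; at 6 semitones (a half step wider than perfect) the quality is augmented.

augmented 4th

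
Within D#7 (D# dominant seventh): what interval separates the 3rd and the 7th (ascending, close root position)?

D# dominant seventh is spelled D#, F##, A#, C#.
3rd = F##; 7th = C#.
From F## to C#: 6 semitones over a fifth = diminished.

diminished fifth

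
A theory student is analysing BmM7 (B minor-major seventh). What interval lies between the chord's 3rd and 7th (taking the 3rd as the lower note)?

augmented fifth

Bm(maj7) is spelled B-D-F#-A#.
So we need the interval from D up to A#.
5 letter names make it a fifth; at 8 semitones (a half step wider than perfect) the quality is augmented.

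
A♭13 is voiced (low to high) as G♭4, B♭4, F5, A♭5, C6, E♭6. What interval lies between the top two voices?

minor third

Those voices are C6 and E♭6.
C up to E♭ is 3 semitones, a half step narrower than a major third, so the interval is minor.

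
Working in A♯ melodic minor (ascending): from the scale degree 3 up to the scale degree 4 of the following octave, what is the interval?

major ninth

Spelling A♯ melodic minor (ascending): A♯ B♯ C♯ D♯ E♯ F𝄪 G𝄪.
That puts C♯ below D♯.
C♯ up to D♯ spans 9 letter names and 14 semitones — a major ninth.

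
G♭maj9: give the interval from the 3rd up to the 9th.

The chord tones of G♭maj9 are G♭-B♭-D♭-F-A♭.
So we need the interval from B♭ up to A♭.
B♭ up to A♭ is 10 semitones, a half step narrower than a major seventh, so the interval is minor.

m7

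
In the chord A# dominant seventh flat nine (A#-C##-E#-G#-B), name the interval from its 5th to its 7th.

m3

So we need the interval from E# up to G#.
E# up to G# is 3 semitones, a half step narrower than a major third, so the interval is minor.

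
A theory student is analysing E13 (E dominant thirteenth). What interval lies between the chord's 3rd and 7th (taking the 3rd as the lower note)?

diminished fifth

The chord tones of E dominant thirteenth are E-G#-B-D-F#-C#.
That puts G# below D.
5 letter names make it a fifth; at 6 semitones (a half step narrower than perfect) the quality is diminished.
That tritone between 3rd and 7th is what gives the dominant seventh its pull toward resolution.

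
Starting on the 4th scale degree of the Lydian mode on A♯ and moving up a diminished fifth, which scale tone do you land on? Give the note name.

A#

The scale is A♯ B♯ C𝄪 D𝄪 E♯ F𝄪 G𝄪.
The 4th scale degree is D𝄪; a diminished fifth above that is A♯ — scale degree 1.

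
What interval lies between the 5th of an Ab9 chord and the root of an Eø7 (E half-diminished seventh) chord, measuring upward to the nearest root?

The 5th of Ab9 is Eb; the root of Eø7 (E half-diminished seventh) is E.
1 letter names make it a unison; at 1 semitone (a half step wider than perfect) the quality is augmented.

augmented unison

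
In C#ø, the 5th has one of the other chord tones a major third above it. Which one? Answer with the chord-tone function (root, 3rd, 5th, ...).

7th

C# half-diminished seventh: C#-E-G-B.
The 5th is G. A major third above G is B.
B is the chord's 7th.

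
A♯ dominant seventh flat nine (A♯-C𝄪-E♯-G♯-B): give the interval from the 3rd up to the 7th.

That puts C𝄪 below G♯.
C𝄪 up to G♯ is 6 semitones, a half step narrower than a perfect fifth, so the interval is diminished.
That tritone between 3rd and 7th is what gives the dominant seventh its pull toward resolution.

diminished fifth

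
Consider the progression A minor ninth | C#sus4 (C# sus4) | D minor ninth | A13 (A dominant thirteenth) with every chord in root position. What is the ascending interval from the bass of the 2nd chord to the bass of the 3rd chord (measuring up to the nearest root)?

minor 2nd

The roots are C# and D.
From C# to D: 1 semitone over a second = minor.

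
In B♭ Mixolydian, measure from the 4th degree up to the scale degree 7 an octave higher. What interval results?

P11

The scale runs B♭ C D E♭ F G A♭.
So we need the interval from E♭ up to A♭.
Counting 11 letters and 17 half steps from E♭ gives a perfect eleventh.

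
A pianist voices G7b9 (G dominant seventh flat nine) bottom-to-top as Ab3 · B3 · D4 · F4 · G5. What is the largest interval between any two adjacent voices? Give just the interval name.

Adjacent intervals: Ab3→B3 = augmented second; B3→D4 = minor third; D4→F4 = minor third; F4→G5 = major ninth.
The largest is F4 to G5, a major ninth (14 semitones).

major ninth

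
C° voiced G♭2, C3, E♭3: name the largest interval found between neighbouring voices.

augmented fourth

Adjacent intervals: G♭2→C3 = augmented fourth; C3→E♭3 = minor third.
The largest is G♭2 to C3, an augmented fourth (6 semitones).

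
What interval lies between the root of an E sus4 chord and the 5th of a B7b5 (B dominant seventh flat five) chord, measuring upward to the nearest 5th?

The root of E sus4 is E; the 5th of B7b5 (B dominant seventh flat five) is F.
From E to F: 1 semitone over a second = minor.

minor second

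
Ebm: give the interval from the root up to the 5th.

Ebmin: Eb Gb Bb.
Root = Eb; 5th = Bb.
Eb up to Bb spans 5 letter names and 7 semitones — a perfect fifth.

P5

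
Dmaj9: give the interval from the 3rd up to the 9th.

minor seventh

Spelling the chord: D, F♯, A, C♯, E.
3rd = F♯; 9th = E.
From F♯ to E: 10 semitones over a seventh = minor.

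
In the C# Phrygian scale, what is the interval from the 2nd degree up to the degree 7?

M6

C# phrygian: C# D E F# G# A B.
So we need the interval from D up to B.
From D to B is 9 semitones, exactly the major sixth.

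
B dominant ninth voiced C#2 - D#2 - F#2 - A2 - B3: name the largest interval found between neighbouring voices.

M9

Adjacent intervals: C#2→D#2 = major second; D#2→F#2 = minor third; F#2→A2 = minor third; A2→B3 = major ninth.
The largest is A2 to B3, a major ninth (14 semitones).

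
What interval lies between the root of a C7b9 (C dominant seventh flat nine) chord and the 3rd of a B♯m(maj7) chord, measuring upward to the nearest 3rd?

augmented 2nd

The root of C7b9 (C dominant seventh flat nine) is C; the 3rd of B♯m(maj7) is D♯.
C up to D♯ is 3 semitones, a half step wider than a major second, so the interval is augmented.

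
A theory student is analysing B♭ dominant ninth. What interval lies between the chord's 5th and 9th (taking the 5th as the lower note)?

perfect fifth

The chord tones of B♭9 (B♭ dominant ninth) are B♭, D, F, A♭, C.
So we need the interval from F up to C.
F up to C spans 5 letter names and 7 semitones — a perfect fifth.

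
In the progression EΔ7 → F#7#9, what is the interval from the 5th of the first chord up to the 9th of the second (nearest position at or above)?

The 5th of EΔ7 is B; the 9th of F#7#9 is G##.
From B to G##: 10 semitones over a sixth = augmented.

augmented 6th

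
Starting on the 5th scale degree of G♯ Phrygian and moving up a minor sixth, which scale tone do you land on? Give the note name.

The scale is G♯ A B C♯ D♯ E F♯.
The 5th scale degree is D♯; a minor sixth above that is B — scale degree 3.

B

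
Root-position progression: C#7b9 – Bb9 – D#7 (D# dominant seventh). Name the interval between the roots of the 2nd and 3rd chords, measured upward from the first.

augmented third

The roots are Bb and D#.
3 letter names make it a third; at 5 semitones (a half step wider than major) the quality is augmented.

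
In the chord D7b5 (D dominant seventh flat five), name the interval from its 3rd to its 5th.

d3

D7b5 is spelled D-F#-Ab-C.
The 3rd is F# and the 5th is Ab.
3 letter names make it a third; at 2 semitones (a whole step narrower than major) the quality is diminished.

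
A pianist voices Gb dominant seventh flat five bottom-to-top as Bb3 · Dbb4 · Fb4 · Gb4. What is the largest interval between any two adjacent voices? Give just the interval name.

Adjacent intervals: Bb3→Dbb4 = diminished third; Dbb4→Fb4 = major third; Fb4→Gb4 = major second.
The largest is Dbb4 to Fb4, a major third (4 semitones).

major 3rd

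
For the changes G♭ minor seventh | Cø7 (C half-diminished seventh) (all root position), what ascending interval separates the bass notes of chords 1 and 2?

The roots are G♭ and C.
G♭ up to C is 6 semitones, a half step wider than a perfect fourth, so the interval is augmented.

augmented 4th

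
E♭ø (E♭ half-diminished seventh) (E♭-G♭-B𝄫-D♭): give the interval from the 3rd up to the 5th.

minor third

3rd = G♭; 5th = B𝄫.
3 letter names make it a third; at 3 semitones (a half step narrower than major) the quality is minor.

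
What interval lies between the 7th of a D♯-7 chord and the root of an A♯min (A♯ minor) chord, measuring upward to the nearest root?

major 6th

The 7th of D♯-7 is C♯; the root of A♯min (A♯ minor) is A♯.
Counting 6 letters and 9 half steps from C♯ gives a major sixth.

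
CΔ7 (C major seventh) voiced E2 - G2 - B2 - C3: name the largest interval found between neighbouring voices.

Adjacent intervals: E2→G2 = minor third; G2→B2 = major third; B2→C3 = minor second.
The largest is G2 to B2, a major third (4 semitones).

major third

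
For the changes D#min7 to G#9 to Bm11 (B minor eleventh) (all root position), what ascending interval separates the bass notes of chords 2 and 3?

minor third

The roots are G# and B.
3 letter names make it a third; at 3 semitones (a half step narrower than major) the quality is minor.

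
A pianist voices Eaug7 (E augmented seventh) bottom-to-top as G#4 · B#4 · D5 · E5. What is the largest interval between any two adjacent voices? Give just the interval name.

major third

Adjacent intervals: G#4→B#4 = major third; B#4→D5 = diminished third; D5→E5 = major second.
The largest is G#4 to B#4, a major third (4 semitones).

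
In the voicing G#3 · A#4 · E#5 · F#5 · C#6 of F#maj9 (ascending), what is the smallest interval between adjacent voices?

Adjacent intervals: G#3→A#4 = major ninth; A#4→E#5 = perfect fifth; E#5→F#5 = minor second; F#5→C#6 = perfect fifth.
The smallest is E#5 to F#5, a minor second (1 semitone).

minor second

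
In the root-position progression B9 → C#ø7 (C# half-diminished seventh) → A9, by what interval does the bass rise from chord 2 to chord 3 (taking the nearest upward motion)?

minor 6th

The roots are C# and A.
6 letter names make it a sixth; at 8 semitones (a half step narrower than major) the quality is minor.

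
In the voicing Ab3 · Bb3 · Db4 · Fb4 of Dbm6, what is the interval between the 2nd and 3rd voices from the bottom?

Those voices are Bb3 and Db4.
Bb up to Db is 3 semitones, a half step narrower than a major third, so the interval is minor.

m3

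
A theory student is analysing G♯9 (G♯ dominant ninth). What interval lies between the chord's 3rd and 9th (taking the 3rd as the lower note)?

m7

G♯9 is spelled G♯ B♯ D♯ F♯ A♯.
The 3rd is B♯ and the 9th is A♯.
From B♯ to A♯: 10 semitones over a seventh = minor.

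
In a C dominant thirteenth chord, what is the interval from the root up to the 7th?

m7

The chord tones of C13 are C–E–G–Bb–D–A.
The root is C and the 7th is Bb.
7 letter names make it a seventh; at 10 semitones (a half step narrower than major) the quality is minor.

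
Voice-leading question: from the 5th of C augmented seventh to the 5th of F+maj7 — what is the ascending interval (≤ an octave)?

The 5th of C augmented seventh is G♯; the 5th of F+maj7 is C♯.
Counting 4 letters and 5 half steps from G♯ gives a perfect fourth.

perfect fourth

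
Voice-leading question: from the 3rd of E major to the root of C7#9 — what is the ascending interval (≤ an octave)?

E major has G# as its 3rd, and C7#9 has C as its root.
G# up to C is 4 semitones, a half step narrower than a perfect fourth, so the interval is diminished.

diminished 4th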